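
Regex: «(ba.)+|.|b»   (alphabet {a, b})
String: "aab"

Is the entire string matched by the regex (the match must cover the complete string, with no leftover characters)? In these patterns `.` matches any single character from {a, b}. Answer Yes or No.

No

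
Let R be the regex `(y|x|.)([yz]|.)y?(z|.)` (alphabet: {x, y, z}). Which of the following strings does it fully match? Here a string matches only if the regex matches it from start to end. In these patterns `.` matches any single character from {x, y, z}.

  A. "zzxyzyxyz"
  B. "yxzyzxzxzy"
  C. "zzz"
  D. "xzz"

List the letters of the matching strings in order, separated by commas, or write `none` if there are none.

C, D

A. "zzxyzyxyz" → no match
B. "yxzyzxzxzy" → no match
C. "zzz" → match
D. "xzz" → match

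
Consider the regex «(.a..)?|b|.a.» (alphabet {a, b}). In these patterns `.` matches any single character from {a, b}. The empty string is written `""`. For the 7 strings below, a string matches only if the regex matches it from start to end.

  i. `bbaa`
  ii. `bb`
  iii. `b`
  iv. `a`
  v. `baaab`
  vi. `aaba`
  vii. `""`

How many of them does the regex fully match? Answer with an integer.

i → no match
ii → no match
iii → match
iv → no match
v → no match
vi → match
vii → match
Total matched: 3

3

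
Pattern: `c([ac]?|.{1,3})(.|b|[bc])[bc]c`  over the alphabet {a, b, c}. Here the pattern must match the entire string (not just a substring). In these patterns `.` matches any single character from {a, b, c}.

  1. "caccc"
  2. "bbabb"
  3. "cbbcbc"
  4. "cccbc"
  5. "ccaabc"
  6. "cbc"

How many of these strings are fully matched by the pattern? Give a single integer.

1 → match
2 → no match — must start with "c"
3 → match
4 → match
5 → match
6 → no match
Total matched: 4

4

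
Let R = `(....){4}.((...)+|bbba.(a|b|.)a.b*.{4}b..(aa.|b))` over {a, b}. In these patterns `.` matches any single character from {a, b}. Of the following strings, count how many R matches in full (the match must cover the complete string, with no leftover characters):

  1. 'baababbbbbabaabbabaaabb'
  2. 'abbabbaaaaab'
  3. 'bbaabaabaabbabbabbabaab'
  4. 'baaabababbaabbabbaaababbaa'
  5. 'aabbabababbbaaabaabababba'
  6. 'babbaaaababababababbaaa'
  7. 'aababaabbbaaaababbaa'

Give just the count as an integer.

1 → match
2. 'abbabbaaaaab' → no match
3 → match
4 → match
5 → no match
6 → match
7 → match
Total matched: 5

5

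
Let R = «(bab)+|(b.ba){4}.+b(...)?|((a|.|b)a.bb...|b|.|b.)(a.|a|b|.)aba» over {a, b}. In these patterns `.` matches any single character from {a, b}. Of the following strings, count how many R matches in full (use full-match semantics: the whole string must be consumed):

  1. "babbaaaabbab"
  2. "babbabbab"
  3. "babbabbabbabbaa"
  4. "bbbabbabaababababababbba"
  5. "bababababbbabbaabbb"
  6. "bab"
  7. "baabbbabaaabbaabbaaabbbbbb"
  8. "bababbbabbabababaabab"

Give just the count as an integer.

1 → no match
2 → match
3 → no match
4 → no match
5 → no match
6 → match
7 → no match
8 → no match
Total matched: 2

2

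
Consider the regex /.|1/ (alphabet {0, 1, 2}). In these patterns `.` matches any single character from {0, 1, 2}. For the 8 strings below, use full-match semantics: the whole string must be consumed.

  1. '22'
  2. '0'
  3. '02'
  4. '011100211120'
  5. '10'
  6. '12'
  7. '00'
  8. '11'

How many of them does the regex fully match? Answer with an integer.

1

1. '22' → no match
2. '0' → match
3. '02' → no match
4. '011100211120' → no match
5. '10' → no match
6. '12' → no match
7. '00' → no match
8. '11' → no match
Total matched: 1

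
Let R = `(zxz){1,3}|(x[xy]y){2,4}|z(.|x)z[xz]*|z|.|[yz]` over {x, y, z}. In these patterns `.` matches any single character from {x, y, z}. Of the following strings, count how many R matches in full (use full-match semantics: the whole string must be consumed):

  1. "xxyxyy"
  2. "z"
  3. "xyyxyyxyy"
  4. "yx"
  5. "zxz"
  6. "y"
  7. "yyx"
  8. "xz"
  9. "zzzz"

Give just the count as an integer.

6

1 → match
2 → match
3 → match
4 → no match
5 → match
6 → match
7 → no match
8 → no match
9 → match
Total matched: 6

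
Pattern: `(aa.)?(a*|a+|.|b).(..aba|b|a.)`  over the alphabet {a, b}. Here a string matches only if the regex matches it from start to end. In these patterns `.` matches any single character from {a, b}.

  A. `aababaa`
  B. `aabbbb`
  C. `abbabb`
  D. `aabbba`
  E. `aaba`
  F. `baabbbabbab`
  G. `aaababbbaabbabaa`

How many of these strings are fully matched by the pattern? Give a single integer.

2

A → match
B → match
C → no match
D → no match
E → no match
F → no match
G → no match
Total matched: 2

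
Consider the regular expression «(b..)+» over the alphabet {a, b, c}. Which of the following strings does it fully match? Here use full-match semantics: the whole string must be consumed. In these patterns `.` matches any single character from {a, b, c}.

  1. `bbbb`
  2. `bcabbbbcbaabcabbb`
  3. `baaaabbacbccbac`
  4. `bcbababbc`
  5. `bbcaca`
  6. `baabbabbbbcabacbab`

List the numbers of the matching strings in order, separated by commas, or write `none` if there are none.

6

1 → no match
2 → no match
3 → no match
4 → no match
5 → no match
6 → match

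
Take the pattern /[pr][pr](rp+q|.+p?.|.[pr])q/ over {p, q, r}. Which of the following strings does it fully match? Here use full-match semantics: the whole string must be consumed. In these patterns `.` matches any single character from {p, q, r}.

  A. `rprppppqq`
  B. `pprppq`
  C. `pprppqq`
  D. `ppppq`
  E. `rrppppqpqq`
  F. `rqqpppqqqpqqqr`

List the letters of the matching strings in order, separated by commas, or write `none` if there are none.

A. `rprppppqq` → match
B. `pprppq` → match
C. `pprppqq` → match
D. `ppppq` → match
E. `rrppppqpqq` → match
F → no match — must end with `q`

A, B, C, D, E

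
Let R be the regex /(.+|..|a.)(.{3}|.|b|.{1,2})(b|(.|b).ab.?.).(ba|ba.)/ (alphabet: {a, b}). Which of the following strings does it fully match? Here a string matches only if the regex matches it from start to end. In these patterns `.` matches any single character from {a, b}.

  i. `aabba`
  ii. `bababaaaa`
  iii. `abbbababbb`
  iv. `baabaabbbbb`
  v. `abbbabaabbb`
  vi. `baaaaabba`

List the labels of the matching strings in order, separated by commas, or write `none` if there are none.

i. `aabba` → no match
ii. `bababaaaa` → no match
iii. `abbbababbb` → no match
iv. `baabaabbbbb` → no match
v. `abbbabaabbb` → no match
vi. `baaaaabba` → no match

none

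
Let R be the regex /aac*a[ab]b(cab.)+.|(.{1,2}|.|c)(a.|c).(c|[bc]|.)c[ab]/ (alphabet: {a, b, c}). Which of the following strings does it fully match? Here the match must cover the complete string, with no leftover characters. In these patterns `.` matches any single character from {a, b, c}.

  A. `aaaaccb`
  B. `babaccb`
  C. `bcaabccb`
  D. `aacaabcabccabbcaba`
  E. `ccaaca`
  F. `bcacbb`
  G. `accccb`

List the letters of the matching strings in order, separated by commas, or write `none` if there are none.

A, B, C, E, G

A → match
B → match
C → match
D → no match
E → match
F → no match
G → match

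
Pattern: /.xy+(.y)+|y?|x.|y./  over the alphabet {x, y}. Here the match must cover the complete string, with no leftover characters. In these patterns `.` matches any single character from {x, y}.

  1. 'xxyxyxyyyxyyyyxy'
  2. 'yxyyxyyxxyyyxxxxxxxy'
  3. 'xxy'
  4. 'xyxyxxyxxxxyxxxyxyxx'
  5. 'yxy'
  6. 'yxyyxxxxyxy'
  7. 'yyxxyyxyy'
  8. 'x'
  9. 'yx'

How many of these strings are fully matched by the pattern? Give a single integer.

1

1 → no match
2 → no match
3 → no match
4 → no match
5 → no match
6 → no match
7 → no match
8 → no match
9 → match
Total matched: 1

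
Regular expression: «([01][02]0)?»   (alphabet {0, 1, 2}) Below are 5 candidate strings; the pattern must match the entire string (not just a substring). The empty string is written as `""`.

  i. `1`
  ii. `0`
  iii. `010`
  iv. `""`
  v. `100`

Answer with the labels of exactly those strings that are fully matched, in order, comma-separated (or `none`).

i → no match
ii → no match
iii → no match
iv → match
v → match

iv, v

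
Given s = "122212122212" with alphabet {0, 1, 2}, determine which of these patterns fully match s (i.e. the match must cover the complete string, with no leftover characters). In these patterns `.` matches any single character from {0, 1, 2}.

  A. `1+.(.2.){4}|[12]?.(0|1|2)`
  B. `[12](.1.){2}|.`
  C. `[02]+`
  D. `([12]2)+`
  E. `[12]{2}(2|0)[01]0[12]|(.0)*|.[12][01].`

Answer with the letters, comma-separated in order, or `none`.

D

A → no match
B → no match
C → no match
D → match
E → no match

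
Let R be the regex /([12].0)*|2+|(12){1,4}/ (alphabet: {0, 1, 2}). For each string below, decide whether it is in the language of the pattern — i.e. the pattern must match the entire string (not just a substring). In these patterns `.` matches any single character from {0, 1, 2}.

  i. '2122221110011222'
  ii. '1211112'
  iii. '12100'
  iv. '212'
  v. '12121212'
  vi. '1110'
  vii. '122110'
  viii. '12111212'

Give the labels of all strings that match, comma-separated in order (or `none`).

v

i → no match
ii. '1211112' → no match
iii. '12100' → no match
iv. '212' → no match
v. '12121212' → match
vi. '1110' → no match
vii. '122110' → no match
viii. '12111212' → no match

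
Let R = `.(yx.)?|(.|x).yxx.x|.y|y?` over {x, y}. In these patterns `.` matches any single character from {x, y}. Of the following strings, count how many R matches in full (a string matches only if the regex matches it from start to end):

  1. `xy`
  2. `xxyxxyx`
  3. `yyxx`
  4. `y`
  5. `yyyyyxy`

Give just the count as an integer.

1. `xy` → match
2. `xxyxxyx` → match
3. `yyxx` → match
4. `y` → match
5. `yyyyyxy` → no match
Total matched: 4

4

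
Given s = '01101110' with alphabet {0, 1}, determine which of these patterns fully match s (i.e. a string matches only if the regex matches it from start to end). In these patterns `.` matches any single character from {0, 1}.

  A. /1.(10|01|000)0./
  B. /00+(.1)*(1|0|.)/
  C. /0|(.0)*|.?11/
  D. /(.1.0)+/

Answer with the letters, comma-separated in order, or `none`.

D

A → no match — must start with '1'
B → no match — must start with '00'
C → no match
D → match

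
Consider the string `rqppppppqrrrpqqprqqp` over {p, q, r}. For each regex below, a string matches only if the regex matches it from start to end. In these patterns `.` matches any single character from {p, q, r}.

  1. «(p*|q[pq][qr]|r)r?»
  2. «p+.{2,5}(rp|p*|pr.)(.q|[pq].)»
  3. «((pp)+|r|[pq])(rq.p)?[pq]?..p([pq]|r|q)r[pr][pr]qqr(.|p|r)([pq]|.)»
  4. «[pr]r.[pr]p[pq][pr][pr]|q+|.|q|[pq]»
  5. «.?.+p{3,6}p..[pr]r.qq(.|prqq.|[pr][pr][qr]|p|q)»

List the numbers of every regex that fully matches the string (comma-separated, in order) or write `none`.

1 → no match
2 → no match — must start with `p`
3 → no match
4 → no match
5 → match

5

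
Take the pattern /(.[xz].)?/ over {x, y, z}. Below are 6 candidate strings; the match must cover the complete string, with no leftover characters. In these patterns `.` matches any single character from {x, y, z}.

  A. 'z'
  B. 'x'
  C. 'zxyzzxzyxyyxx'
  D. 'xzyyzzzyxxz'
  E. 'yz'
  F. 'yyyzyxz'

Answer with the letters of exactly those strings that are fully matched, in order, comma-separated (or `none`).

none

A → no match
B → no match
C → no match
D → no match
E → no match
F → no match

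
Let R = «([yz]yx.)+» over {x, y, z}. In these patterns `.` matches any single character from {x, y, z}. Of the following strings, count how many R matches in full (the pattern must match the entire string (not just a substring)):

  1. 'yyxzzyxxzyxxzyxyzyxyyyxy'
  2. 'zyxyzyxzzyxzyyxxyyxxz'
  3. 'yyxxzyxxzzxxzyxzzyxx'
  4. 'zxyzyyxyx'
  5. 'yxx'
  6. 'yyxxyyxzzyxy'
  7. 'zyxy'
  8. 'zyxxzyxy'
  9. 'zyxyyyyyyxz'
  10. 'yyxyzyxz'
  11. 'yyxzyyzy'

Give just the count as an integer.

1 → match
2 → no match
3 → no match
4. 'zxyzyyxyx' → no match
5. 'yxx' → no match
6. 'yyxxyyxzzyxy' → match
7. 'zyxy' → match
8. 'zyxxzyxy' → match
9. 'zyxyyyyyyxz' → no match
10. 'yyxyzyxz' → match
11. 'yyxzyyzy' → no match
Total matched: 5

5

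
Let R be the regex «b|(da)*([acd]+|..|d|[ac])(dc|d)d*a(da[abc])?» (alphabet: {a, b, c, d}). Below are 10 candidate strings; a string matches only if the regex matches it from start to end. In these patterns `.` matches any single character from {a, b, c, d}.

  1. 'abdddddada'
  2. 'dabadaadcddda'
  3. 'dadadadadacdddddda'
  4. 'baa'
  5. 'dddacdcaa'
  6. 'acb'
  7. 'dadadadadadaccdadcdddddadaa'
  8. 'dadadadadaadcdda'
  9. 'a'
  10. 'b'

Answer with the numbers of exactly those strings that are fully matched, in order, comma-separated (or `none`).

3, 7, 8, 10

1 → no match
2 → no match
3 → match
4 → no match
5 → no match
6 → no match
7 → match
8 → match
9 → no match
10 → match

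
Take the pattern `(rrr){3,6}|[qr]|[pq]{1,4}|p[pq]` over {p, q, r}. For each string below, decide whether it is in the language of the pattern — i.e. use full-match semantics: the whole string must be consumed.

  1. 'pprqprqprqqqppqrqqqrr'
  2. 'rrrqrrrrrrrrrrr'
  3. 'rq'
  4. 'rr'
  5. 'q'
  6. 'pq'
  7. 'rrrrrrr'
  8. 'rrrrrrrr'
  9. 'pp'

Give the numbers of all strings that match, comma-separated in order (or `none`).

1 → no match
2 → no match
3 → no match
4 → no match
5 → match
6 → match
7 → no match
8 → no match
9 → match

5, 6, 9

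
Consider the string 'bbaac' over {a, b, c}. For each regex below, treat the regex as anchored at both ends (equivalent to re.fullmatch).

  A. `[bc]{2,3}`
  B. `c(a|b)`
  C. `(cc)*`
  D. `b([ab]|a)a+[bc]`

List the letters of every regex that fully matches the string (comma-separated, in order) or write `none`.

A → no match
B → no match — must start with 'c'
C → no match
D → match

D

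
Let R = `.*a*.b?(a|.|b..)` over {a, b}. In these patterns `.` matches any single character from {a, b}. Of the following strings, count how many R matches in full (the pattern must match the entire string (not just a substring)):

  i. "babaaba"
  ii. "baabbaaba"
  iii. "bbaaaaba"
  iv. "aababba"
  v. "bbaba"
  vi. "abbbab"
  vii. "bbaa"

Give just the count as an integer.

7

i. "babaaba" → match
ii. "baabbaaba" → match
iii. "bbaaaaba" → match
iv. "aababba" → match
v. "bbaba" → match
vi. "abbbab" → match
vii. "bbaa" → match
Total matched: 7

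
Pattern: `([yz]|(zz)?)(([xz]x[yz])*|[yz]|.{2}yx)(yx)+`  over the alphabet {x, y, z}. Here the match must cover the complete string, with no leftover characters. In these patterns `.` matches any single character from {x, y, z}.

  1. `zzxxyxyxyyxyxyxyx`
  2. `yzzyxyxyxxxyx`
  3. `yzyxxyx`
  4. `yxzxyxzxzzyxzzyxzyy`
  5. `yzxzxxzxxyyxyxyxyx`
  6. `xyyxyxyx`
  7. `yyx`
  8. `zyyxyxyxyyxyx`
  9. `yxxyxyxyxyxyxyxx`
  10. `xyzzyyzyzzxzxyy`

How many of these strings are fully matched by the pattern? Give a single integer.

1 → no match
2 → no match
3 → no match
4 → no match — must end with `yx`
5 → match
6 → match
7 → match
8 → no match
9 → no match — must end with `yx`
10 → no match — must end with `yx`
Total matched: 3

3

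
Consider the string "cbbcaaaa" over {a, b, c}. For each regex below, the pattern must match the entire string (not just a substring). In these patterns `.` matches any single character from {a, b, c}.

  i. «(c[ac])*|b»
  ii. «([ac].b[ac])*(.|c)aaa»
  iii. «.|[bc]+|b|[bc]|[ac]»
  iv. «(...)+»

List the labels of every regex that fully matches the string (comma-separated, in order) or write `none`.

i → no match
ii → match
iii → no match
iv → no match

ii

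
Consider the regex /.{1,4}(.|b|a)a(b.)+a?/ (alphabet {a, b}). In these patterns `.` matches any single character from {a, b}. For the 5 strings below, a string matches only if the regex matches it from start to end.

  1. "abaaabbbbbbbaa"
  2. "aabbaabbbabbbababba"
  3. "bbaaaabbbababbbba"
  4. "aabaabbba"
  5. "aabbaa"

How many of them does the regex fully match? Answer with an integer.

4

1 → match
2 → match
3 → match
4. "aabaabbba" → match
5. "aabbaa" → no match
Total matched: 4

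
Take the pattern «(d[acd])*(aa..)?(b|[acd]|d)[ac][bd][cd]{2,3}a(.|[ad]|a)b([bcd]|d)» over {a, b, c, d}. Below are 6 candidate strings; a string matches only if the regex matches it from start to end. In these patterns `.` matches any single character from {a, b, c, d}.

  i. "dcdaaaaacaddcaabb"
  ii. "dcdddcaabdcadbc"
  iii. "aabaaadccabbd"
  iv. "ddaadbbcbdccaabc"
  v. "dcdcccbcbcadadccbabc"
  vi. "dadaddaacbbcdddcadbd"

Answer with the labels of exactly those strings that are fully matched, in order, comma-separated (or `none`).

i → match
ii → match
iii → match
iv → match
v → no match
vi → match

i, ii, iii, iv, vi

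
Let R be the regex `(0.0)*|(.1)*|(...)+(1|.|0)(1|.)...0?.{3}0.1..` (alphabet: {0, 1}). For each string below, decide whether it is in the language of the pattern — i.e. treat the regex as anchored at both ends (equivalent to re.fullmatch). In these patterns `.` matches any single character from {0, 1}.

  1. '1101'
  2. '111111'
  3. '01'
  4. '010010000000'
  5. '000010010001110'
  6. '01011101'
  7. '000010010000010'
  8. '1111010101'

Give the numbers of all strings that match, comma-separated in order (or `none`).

1 → match
2 → match
3 → match
4 → match
5 → no match
6 → match
7 → match
8 → match

1, 2, 3, 4, 6, 7, 8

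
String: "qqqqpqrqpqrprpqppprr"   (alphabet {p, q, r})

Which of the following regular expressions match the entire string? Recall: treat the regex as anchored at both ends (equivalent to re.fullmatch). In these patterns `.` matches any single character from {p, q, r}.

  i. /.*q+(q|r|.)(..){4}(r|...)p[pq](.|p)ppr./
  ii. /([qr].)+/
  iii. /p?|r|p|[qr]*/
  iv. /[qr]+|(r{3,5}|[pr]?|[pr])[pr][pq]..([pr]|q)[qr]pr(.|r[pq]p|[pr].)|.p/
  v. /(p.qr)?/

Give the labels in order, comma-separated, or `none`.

i → match
ii → no match
iii → no match
iv → no match
v → no match

i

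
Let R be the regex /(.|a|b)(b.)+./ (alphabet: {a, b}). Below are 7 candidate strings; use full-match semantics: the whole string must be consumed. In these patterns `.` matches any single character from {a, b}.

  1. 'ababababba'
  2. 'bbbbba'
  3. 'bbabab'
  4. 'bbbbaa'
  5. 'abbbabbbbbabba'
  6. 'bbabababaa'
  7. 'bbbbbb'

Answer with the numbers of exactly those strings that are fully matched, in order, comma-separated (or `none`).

1, 2, 3, 4, 5, 6, 7

1 → match
2 → match
3 → match
4 → match
5 → match
6 → match
7 → match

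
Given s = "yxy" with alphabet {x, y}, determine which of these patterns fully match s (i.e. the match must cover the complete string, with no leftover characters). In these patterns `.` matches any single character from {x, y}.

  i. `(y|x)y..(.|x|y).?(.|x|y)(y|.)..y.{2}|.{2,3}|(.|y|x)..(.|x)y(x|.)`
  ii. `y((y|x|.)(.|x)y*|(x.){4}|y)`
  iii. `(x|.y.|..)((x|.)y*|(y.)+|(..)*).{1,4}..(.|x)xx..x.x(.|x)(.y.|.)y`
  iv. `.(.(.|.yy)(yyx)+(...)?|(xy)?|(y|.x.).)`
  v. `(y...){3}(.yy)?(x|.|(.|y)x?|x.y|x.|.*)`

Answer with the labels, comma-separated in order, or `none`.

i, ii, iv

i → match
ii → match
iii → no match
iv → match
v → no match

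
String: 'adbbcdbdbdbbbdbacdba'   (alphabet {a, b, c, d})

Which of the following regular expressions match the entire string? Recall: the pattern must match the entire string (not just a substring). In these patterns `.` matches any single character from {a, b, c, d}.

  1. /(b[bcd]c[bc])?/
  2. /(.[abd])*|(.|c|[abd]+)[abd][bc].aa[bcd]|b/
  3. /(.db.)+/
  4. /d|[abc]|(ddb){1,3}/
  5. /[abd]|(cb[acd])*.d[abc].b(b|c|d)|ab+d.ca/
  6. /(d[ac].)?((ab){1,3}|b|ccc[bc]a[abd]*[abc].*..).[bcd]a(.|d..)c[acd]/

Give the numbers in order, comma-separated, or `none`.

2, 3

1 → no match
2 → match
3 → match
4 → no match
5 → no match
6 → no match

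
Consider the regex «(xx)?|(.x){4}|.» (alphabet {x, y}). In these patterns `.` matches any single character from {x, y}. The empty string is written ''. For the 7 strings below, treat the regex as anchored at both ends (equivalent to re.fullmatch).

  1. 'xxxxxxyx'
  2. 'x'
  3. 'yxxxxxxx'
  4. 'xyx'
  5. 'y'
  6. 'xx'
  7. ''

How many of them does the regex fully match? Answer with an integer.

6

1 → match
2 → match
3 → match
4 → no match
5 → match
6 → match
7 → match
Total matched: 6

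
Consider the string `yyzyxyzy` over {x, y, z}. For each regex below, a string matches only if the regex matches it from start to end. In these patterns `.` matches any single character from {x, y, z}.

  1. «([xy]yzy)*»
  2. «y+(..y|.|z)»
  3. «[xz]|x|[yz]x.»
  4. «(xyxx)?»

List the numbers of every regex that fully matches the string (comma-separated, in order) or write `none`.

1

1 → match
2 → no match
3 → no match
4 → no match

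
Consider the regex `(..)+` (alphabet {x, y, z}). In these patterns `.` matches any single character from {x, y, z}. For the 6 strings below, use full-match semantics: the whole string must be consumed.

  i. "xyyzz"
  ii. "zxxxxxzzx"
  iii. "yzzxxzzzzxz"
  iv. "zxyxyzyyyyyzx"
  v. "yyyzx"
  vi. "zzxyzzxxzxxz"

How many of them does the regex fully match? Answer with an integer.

1

i → no match
ii → no match
iii → no match
iv → no match
v → no match
vi → match
Total matched: 1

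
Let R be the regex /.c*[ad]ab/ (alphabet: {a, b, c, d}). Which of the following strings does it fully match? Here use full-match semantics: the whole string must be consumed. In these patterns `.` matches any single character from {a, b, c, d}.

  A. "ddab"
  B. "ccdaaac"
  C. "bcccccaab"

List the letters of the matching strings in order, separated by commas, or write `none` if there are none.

A → match
B → no match — must end with "ab"
C → match

A, C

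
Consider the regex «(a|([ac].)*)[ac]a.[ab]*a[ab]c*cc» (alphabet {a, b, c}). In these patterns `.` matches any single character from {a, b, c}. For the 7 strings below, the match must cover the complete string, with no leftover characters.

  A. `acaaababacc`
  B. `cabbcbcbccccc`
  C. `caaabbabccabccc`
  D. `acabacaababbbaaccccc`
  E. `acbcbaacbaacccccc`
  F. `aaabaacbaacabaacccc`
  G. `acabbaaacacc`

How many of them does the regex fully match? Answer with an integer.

A → no match
B → no match
C → no match
D → match
E → no match
F → match
G → no match
Total matched: 2

2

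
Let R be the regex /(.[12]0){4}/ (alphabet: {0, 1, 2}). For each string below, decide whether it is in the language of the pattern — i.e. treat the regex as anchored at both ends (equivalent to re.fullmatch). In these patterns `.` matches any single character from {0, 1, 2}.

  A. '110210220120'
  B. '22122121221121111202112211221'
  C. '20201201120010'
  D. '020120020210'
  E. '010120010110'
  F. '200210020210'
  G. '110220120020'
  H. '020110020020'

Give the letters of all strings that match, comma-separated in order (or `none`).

A → match
B → no match — must end with '0'
C → no match
D → match
E → match
F → no match
G → match
H → match

A, D, E, G, H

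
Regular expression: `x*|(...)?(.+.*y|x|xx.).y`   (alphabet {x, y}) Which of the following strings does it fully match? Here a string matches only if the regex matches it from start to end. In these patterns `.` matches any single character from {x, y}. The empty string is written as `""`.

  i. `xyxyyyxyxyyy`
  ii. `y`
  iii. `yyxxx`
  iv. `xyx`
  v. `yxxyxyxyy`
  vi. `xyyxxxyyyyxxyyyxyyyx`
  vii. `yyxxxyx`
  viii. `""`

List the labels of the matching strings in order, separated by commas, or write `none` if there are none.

i → match
ii → no match
iii → no match
iv → no match
v → no match
vi → no match
vii → no match
viii → match

i, viii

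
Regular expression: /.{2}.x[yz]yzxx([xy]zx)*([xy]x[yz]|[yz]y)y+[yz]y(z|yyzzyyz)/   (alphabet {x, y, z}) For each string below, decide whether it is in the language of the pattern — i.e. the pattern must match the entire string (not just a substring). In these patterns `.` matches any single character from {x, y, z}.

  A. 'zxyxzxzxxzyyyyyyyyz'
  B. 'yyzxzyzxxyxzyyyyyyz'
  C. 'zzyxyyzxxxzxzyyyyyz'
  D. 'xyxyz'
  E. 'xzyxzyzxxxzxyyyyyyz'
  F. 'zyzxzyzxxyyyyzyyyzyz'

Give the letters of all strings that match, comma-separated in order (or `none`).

B, C, E

A → no match
B → match
C → match
D → no match
E → match
F → no match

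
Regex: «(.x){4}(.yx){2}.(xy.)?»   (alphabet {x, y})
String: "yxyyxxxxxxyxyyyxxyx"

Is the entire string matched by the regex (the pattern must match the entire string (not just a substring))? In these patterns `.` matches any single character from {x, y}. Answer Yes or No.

No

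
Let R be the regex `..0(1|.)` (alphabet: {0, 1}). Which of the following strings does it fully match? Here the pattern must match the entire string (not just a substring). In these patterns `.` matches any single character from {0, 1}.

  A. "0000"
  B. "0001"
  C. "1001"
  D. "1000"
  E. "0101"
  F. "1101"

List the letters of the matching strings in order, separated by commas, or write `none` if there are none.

A → match
B → match
C → match
D → match
E → match
F → match

A, B, C, D, E, F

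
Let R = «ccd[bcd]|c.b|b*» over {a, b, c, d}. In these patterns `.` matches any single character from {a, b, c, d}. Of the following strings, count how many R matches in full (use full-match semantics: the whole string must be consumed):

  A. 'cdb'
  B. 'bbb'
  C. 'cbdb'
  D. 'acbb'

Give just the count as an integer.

A. 'cdb' → match
B. 'bbb' → match
C. 'cbdb' → no match
D. 'acbb' → no match
Total matched: 2

2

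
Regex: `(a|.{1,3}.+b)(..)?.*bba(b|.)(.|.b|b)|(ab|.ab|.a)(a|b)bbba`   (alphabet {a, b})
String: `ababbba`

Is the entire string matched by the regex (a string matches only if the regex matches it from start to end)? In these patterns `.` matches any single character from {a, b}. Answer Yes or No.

Yes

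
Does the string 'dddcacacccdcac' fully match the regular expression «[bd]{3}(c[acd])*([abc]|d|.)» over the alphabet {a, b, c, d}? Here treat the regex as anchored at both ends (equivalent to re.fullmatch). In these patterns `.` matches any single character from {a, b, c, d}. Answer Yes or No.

Yes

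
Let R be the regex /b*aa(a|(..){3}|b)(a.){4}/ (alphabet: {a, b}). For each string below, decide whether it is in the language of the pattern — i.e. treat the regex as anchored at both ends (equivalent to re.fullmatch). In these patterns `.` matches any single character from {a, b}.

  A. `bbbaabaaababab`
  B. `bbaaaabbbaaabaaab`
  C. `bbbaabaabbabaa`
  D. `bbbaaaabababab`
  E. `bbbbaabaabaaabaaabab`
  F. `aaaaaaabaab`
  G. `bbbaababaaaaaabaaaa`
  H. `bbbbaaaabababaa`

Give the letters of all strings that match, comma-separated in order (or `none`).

A → match
B → no match
C → no match
D → match
E → match
F. `aaaaaaabaab` → no match
G → match
H → match

A, D, E, G, H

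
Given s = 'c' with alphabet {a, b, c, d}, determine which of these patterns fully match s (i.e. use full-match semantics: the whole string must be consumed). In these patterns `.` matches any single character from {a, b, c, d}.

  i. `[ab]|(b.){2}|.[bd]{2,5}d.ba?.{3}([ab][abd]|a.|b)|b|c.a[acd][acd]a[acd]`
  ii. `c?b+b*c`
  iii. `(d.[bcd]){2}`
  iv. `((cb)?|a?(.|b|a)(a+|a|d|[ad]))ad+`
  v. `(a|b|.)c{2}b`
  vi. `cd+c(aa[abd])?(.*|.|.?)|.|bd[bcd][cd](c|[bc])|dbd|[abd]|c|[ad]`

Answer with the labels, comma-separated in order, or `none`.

i → no match
ii → no match
iii → no match — must start with 'd'
iv → no match — must end with 'd'
v → no match — must end with 'cb'
vi → match

vi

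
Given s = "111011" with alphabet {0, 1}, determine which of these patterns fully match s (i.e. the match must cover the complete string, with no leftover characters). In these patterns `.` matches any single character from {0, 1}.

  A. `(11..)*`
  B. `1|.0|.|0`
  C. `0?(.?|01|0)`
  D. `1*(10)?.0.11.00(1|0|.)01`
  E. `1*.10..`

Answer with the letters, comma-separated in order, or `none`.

E

A → no match
B → no match
C → no match
D → no match — must end with "01"
E → match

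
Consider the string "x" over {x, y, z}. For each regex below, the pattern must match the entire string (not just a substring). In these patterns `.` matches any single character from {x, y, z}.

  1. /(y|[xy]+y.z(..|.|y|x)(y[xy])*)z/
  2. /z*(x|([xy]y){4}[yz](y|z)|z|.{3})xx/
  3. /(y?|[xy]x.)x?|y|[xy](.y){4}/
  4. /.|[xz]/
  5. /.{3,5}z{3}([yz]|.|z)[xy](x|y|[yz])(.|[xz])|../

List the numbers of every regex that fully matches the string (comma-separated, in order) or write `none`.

3, 4

1 → no match — must end with "z"
2 → no match — must end with "xx"
3 → match
4 → match
5 → no match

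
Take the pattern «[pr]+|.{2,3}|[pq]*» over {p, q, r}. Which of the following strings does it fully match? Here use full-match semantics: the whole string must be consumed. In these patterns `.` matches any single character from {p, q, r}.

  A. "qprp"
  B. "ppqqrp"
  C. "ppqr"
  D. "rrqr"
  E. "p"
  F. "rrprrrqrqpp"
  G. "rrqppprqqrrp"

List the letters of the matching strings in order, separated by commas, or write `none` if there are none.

E

A. "qprp" → no match
B. "ppqqrp" → no match
C. "ppqr" → no match
D. "rrqr" → no match
E. "p" → match
F. "rrprrrqrqpp" → no match
G. "rrqppprqqrrp" → no match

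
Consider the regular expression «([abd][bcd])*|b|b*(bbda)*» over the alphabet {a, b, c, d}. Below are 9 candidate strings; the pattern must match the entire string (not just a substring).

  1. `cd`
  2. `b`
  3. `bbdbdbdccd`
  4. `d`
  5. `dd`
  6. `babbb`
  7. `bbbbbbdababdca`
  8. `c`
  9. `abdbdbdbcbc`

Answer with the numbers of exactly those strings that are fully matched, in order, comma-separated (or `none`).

2, 5

1 → no match
2 → match
3 → no match
4 → no match
5 → match
6 → no match
7 → no match
8 → no match
9 → no match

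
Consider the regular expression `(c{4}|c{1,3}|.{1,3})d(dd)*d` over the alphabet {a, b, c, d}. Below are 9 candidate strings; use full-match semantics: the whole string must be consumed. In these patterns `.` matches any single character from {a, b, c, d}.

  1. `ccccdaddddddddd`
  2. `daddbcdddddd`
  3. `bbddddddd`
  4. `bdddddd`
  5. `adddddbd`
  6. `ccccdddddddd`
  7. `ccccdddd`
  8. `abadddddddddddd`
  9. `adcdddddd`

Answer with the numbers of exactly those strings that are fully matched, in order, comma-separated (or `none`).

3, 4, 6, 7, 8, 9

1 → no match
2 → no match
3 → match
4 → match
5 → no match
6 → match
7 → match
8 → match
9 → match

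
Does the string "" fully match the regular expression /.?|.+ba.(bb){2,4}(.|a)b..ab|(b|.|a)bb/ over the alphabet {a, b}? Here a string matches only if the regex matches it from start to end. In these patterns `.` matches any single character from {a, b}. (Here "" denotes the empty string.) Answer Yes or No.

Yes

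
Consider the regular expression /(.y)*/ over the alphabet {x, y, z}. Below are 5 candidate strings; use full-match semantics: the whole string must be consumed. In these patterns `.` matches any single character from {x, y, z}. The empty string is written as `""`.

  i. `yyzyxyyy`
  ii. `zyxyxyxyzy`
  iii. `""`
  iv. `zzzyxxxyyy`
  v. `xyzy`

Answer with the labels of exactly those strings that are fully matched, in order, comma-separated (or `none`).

i, ii, iii, v

i → match
ii → match
iii → match
iv → no match
v → match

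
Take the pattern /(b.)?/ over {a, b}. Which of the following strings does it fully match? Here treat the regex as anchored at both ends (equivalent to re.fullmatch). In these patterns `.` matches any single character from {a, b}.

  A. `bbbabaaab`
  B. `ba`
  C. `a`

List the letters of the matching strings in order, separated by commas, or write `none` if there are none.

B

A. `bbbabaaab` → no match
B. `ba` → match
C. `a` → no match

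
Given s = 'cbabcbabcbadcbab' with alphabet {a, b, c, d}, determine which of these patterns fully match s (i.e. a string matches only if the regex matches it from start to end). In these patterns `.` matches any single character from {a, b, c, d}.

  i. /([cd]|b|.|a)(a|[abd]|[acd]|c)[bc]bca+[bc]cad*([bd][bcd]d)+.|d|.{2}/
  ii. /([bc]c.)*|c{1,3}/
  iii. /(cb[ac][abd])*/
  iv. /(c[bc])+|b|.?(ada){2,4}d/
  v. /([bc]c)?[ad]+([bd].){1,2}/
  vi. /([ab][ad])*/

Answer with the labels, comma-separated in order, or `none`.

i → no match
ii → no match
iii → match
iv → no match
v → no match
vi → no match

iii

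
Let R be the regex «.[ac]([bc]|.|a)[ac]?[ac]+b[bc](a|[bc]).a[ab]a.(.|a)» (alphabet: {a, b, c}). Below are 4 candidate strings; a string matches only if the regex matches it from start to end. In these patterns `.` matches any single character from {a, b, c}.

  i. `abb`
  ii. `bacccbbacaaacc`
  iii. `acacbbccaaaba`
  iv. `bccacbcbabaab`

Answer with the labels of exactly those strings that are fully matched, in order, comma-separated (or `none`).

ii, iii

i → no match
ii → match
iii → match
iv → no match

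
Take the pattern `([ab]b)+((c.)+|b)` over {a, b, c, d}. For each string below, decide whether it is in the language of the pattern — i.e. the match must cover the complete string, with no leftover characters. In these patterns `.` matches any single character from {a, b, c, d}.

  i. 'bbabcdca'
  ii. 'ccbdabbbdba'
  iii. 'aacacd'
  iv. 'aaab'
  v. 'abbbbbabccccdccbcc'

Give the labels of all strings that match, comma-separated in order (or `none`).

i → match
ii → no match
iii → no match
iv → no match
v → no match

i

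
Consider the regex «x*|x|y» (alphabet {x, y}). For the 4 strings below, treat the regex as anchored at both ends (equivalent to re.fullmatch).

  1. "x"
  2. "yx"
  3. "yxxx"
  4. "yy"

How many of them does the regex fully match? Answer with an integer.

1 → match
2 → no match
3 → no match
4 → no match
Total matched: 1

1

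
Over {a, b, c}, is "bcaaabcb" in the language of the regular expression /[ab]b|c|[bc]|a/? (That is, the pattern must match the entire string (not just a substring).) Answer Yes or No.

No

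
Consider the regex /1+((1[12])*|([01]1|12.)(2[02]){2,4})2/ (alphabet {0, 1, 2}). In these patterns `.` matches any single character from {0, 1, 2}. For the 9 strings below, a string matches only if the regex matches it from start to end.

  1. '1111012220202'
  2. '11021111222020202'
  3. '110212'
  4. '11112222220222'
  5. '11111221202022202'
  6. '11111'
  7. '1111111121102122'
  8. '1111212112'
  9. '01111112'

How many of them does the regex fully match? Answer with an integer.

1 → match
2 → no match
3 → no match
4 → no match
5 → no match
6 → no match — must end with '2'
7 → no match
8 → match
9 → no match — must start with '1'
Total matched: 2

2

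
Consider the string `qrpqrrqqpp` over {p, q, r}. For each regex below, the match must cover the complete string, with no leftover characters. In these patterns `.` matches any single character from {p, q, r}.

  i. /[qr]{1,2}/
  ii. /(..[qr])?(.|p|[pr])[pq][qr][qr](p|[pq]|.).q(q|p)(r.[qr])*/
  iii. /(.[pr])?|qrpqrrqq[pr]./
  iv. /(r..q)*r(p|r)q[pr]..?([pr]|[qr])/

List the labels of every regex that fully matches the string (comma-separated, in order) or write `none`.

iii

i → no match
ii → no match
iii → match
iv → no match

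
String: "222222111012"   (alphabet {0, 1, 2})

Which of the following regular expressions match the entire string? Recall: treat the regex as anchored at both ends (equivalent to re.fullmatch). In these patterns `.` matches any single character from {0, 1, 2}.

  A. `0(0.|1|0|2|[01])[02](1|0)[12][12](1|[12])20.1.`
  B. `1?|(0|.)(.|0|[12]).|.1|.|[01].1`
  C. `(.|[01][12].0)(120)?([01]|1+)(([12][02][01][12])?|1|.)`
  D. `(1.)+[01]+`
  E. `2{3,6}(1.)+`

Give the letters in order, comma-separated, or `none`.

E

A → no match — must start with "0"
B → no match
C → no match
D → no match — must start with "1"
E → match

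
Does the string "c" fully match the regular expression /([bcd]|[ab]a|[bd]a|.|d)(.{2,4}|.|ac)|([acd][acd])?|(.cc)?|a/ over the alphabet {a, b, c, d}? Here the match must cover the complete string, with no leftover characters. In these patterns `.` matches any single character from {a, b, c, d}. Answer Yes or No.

No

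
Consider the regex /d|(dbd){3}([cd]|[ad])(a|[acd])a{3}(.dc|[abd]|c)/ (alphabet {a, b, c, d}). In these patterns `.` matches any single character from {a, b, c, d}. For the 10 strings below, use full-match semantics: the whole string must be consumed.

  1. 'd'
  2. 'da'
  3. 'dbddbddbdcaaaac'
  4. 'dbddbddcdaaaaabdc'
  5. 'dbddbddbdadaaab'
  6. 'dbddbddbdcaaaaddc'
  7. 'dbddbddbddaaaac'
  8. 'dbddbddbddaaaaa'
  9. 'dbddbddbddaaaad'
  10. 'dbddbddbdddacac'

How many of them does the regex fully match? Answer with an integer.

1 → match
2 → no match
3 → match
4 → no match
5 → match
6 → match
7 → match
8 → match
9 → match
10 → no match
Total matched: 7

7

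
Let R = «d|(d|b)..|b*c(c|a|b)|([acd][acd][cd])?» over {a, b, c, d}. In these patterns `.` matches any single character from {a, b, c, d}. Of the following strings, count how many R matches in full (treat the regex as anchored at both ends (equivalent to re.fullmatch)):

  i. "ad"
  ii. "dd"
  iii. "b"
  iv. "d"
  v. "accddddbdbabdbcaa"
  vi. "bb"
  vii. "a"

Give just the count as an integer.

i. "ad" → no match
ii. "dd" → no match
iii. "b" → no match
iv. "d" → match
v → no match
vi. "bb" → no match
vii. "a" → no match
Total matched: 1

1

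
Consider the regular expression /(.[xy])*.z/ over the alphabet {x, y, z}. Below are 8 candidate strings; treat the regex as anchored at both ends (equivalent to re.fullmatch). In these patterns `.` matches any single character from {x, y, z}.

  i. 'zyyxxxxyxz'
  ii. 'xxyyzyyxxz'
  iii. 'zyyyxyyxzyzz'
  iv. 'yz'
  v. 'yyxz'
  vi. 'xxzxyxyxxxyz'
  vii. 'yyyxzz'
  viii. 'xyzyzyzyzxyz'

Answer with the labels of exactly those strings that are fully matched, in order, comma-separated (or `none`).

i, ii, iii, iv, v, vi, vii, viii

i. 'zyyxxxxyxz' → match
ii. 'xxyyzyyxxz' → match
iii. 'zyyyxyyxzyzz' → match
iv. 'yz' → match
v. 'yyxz' → match
vi. 'xxzxyxyxxxyz' → match
vii. 'yyyxzz' → match
viii. 'xyzyzyzyzxyz' → match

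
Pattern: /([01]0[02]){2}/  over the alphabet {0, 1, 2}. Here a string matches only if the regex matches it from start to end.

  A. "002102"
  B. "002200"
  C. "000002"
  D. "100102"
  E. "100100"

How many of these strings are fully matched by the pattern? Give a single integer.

A → match
B → no match
C → match
D → match
E → match
Total matched: 4

4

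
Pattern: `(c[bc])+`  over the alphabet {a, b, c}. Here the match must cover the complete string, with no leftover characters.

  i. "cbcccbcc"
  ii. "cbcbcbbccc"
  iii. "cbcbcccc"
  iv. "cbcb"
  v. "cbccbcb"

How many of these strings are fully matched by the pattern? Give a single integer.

i → match
ii → no match
iii → match
iv → match
v → no match
Total matched: 3

3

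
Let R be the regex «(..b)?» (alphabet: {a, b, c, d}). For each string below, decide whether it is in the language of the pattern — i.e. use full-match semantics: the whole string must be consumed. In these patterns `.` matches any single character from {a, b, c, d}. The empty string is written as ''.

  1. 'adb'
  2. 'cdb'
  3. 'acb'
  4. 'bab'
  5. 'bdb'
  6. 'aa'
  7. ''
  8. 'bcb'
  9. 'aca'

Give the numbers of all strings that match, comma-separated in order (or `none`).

1 → match
2 → match
3 → match
4 → match
5 → match
6 → no match
7 → match
8 → match
9 → no match

1, 2, 3, 4, 5, 7, 8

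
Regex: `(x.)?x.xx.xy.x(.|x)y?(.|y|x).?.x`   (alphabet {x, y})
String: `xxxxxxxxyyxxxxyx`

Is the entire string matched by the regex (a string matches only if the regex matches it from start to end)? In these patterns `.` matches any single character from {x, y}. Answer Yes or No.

Yes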